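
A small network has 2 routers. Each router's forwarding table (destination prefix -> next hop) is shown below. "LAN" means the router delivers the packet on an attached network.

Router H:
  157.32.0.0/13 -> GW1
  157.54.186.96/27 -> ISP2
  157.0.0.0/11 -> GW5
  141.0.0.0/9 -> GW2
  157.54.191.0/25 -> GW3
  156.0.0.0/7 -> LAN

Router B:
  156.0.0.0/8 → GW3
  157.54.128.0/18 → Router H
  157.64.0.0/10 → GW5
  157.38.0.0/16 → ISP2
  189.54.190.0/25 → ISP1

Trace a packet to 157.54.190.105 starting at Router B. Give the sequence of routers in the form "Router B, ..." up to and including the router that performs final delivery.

Router B, Router H

At Router B: longest match for 157.54.190.105 is 157.54.128.0/18 -> Router H
At Router H: longest match for 157.54.190.105 is 156.0.0.0/7 -> LAN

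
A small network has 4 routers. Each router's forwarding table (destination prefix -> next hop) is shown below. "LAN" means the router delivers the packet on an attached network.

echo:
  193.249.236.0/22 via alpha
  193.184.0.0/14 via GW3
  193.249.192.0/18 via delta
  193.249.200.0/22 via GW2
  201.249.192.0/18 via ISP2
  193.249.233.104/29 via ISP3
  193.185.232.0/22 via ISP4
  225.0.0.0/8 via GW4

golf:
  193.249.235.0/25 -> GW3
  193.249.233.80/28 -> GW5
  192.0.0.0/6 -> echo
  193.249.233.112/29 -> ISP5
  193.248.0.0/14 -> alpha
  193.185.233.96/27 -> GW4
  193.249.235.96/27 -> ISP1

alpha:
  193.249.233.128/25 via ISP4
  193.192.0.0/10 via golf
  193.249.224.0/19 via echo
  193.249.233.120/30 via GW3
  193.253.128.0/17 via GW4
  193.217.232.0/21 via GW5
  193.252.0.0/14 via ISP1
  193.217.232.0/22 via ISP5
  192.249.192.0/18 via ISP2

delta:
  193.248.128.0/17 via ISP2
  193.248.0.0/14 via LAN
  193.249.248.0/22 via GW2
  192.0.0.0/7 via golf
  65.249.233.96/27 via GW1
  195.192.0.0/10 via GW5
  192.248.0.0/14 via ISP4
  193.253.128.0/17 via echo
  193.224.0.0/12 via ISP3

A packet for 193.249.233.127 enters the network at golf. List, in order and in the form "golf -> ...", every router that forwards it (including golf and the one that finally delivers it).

At golf: longest match for 193.249.233.127 is 193.248.0.0/14 -> alpha
At alpha: longest match for 193.249.233.127 is 193.249.224.0/19 -> echo
At echo: longest match for 193.249.233.127 is 193.249.192.0/18 -> delta
At delta: longest match for 193.249.233.127 is 193.248.0.0/14 -> LAN

golf -> alpha -> echo -> delta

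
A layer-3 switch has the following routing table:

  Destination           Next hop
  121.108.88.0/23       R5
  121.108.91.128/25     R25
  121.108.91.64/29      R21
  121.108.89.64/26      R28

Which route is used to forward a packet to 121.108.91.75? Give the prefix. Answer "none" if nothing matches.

none

121.108.91.75 is outside every listed prefix and there is no default route.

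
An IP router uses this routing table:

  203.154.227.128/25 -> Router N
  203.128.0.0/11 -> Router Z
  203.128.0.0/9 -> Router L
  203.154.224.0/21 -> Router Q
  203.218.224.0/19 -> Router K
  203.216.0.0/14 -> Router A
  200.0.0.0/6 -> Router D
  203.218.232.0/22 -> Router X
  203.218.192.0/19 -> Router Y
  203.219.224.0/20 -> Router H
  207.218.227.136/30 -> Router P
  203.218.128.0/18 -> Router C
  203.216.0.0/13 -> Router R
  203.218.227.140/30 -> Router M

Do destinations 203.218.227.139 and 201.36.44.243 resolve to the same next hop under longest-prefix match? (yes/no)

no

203.218.227.139: longest match 203.218.224.0/19 -> Router K
201.36.44.243: longest match 200.0.0.0/6 -> Router D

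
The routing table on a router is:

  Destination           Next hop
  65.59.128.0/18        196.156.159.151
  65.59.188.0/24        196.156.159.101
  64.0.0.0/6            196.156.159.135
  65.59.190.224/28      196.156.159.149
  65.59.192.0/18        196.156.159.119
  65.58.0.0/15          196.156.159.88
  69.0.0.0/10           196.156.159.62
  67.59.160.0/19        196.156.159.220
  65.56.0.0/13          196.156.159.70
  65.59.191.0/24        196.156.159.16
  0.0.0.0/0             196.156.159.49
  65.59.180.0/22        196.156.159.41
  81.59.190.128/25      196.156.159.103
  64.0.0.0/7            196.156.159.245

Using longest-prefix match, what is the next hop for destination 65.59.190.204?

196.156.159.151

Routes whose prefix contains 65.59.190.204:
  0.0.0.0/0 (default, matches everything) -> 196.156.159.49
  64.0.0.0/6 (64.0.0.0 - 67.255.255.255) -> 196.156.159.135
  64.0.0.0/7 (64.0.0.0 - 65.255.255.255) -> 196.156.159.245
  65.56.0.0/13 (65.56.0.0 - 65.63.255.255) -> 196.156.159.70
  65.58.0.0/15 (65.58.0.0 - 65.59.255.255) -> 196.156.159.88
  65.59.128.0/18 (65.59.128.0 - 65.59.191.255) -> 196.156.159.151
More-specific entries that do NOT match:
  65.59.190.224/28 (65.59.190.224 - 65.59.190.239) does not contain 65.59.190.204
  81.59.190.128/25 (81.59.190.128 - 81.59.190.255) does not contain 65.59.190.204
  65.59.188.0/24 (65.59.188.0 - 65.59.188.255) does not contain 65.59.190.204
  65.59.191.0/24 (65.59.191.0 - 65.59.191.255) does not contain 65.59.190.204
  65.59.180.0/22 (65.59.180.0 - 65.59.183.255) does not contain 65.59.190.204
  67.59.160.0/19 (67.59.160.0 - 67.59.191.255) does not contain 65.59.190.204
Longest matching prefix is /18 -> next hop 196.156.159.151.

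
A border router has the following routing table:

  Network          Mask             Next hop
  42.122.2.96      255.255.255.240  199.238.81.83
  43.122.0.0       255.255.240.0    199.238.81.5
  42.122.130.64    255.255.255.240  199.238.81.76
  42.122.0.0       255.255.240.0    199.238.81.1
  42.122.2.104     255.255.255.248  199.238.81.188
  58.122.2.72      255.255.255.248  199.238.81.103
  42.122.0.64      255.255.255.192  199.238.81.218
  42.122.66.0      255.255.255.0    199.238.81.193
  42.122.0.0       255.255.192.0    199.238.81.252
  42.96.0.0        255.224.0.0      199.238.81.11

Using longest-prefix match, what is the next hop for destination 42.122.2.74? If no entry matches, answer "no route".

Routes whose prefix contains 42.122.2.74:
  42.96.0.0/11 (42.96.0.0 - 42.127.255.255) -> 199.238.81.11
  42.122.0.0/18 (42.122.0.0 - 42.122.63.255) -> 199.238.81.252
  42.122.0.0/20 (42.122.0.0 - 42.122.15.255) -> 199.238.81.1
More-specific entries that do NOT match:
  42.122.2.104/29 (42.122.2.104 - 42.122.2.111) does not contain 42.122.2.74
  58.122.2.72/29 (58.122.2.72 - 58.122.2.79) does not contain 42.122.2.74
  42.122.2.96/28 (42.122.2.96 - 42.122.2.111) does not contain 42.122.2.74
  42.122.130.64/28 (42.122.130.64 - 42.122.130.79) does not contain 42.122.2.74
  42.122.0.64/26 (42.122.0.64 - 42.122.0.127) does not contain 42.122.2.74
  42.122.66.0/24 (42.122.66.0 - 42.122.66.255) does not contain 42.122.2.74
Longest matching prefix is /20 -> next hop 199.238.81.1.

199.238.81.1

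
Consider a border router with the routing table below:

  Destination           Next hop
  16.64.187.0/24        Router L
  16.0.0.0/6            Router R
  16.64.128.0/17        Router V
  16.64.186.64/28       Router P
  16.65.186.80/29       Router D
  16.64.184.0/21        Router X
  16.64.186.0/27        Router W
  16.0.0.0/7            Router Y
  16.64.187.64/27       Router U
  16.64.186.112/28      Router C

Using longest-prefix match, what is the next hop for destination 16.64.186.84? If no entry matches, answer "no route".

Router X

Routes whose prefix contains 16.64.186.84:
  16.0.0.0/6 (16.0.0.0 - 19.255.255.255) -> Router R
  16.0.0.0/7 (16.0.0.0 - 17.255.255.255) -> Router Y
  16.64.128.0/17 (16.64.128.0 - 16.64.255.255) -> Router V
  16.64.184.0/21 (16.64.184.0 - 16.64.191.255) -> Router X
More-specific entries that do NOT match:
  16.65.186.80/29 (16.65.186.80 - 16.65.186.87) does not contain 16.64.186.84
  16.64.186.64/28 (16.64.186.64 - 16.64.186.79) does not contain 16.64.186.84
  16.64.186.112/28 (16.64.186.112 - 16.64.186.127) does not contain 16.64.186.84
  16.64.186.0/27 (16.64.186.0 - 16.64.186.31) does not contain 16.64.186.84
  16.64.187.64/27 (16.64.187.64 - 16.64.187.95) does not contain 16.64.186.84
  16.64.187.0/24 (16.64.187.0 - 16.64.187.255) does not contain 16.64.186.84
Longest matching prefix is /21 -> next hop Router X.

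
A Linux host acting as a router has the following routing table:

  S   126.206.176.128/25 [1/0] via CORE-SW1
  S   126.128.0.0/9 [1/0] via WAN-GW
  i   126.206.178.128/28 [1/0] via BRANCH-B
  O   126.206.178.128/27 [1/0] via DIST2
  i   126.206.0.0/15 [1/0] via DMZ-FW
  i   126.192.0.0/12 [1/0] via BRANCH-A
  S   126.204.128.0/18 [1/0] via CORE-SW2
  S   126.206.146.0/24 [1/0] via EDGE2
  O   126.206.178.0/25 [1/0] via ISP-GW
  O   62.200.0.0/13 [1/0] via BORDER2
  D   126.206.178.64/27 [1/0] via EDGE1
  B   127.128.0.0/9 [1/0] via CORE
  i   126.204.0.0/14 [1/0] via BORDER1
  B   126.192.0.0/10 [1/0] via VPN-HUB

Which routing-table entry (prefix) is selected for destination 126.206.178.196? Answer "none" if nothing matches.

Entries matching 126.206.178.196:
  126.128.0.0/9 (126.128.0.0 - 126.255.255.255)
  126.192.0.0/10 (126.192.0.0 - 126.255.255.255)
  126.192.0.0/12 (126.192.0.0 - 126.207.255.255)
  126.204.0.0/14 (126.204.0.0 - 126.207.255.255)
  126.206.0.0/15 (126.206.0.0 - 126.207.255.255)
Most specific is 126.206.0.0/15.

126.206.0.0/15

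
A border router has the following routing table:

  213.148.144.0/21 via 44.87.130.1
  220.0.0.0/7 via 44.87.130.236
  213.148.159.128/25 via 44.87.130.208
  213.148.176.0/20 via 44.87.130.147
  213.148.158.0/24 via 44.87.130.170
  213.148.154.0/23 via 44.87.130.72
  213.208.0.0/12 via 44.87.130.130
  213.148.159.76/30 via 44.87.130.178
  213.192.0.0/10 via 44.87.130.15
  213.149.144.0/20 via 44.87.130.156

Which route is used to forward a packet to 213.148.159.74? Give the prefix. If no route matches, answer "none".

213.148.159.74 is outside every listed prefix and there is no default route.

none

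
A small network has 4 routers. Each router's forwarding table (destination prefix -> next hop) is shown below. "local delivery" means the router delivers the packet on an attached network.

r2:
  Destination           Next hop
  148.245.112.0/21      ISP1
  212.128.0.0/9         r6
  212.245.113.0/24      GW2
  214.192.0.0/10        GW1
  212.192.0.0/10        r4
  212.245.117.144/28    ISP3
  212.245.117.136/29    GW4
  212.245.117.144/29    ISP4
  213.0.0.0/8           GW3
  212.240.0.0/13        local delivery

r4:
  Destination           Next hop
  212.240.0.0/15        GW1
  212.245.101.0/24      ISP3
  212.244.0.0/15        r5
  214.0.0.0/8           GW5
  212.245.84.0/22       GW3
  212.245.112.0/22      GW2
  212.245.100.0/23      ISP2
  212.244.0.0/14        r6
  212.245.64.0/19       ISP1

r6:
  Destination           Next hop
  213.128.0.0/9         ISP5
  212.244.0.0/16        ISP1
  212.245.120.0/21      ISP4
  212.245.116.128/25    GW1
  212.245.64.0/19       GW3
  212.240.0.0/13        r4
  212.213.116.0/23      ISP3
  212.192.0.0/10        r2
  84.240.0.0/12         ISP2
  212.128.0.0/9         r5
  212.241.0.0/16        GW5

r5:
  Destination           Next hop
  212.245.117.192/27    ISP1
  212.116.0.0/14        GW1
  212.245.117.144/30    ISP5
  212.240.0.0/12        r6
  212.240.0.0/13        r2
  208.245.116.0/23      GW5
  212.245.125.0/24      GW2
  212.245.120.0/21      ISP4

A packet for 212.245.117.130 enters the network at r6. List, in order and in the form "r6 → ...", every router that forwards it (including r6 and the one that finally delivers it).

r6 → r4 → r5 → r2

At r6: longest match for 212.245.117.130 is 212.240.0.0/13 -> r4
At r4: longest match for 212.245.117.130 is 212.244.0.0/15 -> r5
At r5: longest match for 212.245.117.130 is 212.240.0.0/13 -> r2
At r2: longest match for 212.245.117.130 is 212.240.0.0/13 -> local delivery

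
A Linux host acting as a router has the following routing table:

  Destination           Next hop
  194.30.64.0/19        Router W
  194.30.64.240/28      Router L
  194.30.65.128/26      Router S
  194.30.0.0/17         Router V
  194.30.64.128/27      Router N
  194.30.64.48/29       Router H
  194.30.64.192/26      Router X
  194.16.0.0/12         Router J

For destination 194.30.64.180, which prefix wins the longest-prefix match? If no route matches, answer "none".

194.30.64.0/19

Entries matching 194.30.64.180:
  194.16.0.0/12 (194.16.0.0 - 194.31.255.255)
  194.30.0.0/17 (194.30.0.0 - 194.30.127.255)
  194.30.64.0/19 (194.30.64.0 - 194.30.95.255)
Most specific is 194.30.64.0/19.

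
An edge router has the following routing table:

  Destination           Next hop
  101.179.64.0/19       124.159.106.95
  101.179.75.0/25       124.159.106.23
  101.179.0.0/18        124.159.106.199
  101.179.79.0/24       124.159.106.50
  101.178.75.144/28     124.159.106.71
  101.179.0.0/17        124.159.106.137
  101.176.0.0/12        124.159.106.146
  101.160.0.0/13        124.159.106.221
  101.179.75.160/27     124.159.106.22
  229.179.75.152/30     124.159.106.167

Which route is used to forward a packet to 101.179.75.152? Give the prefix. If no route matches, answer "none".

Entries matching 101.179.75.152:
  101.176.0.0/12 (101.176.0.0 - 101.191.255.255)
  101.179.0.0/17 (101.179.0.0 - 101.179.127.255)
  101.179.64.0/19 (101.179.64.0 - 101.179.95.255)
Most specific is 101.179.64.0/19.

101.179.64.0/19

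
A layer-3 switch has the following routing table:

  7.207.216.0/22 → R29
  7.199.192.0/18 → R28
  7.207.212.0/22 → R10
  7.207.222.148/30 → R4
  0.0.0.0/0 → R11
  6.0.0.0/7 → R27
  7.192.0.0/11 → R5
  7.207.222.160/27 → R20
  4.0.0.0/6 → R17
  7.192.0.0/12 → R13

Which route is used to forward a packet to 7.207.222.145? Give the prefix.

Entries matching 7.207.222.145:
  0.0.0.0/0 (default, matches everything)
  4.0.0.0/6 (4.0.0.0 - 7.255.255.255)
  6.0.0.0/7 (6.0.0.0 - 7.255.255.255)
  7.192.0.0/11 (7.192.0.0 - 7.223.255.255)
  7.192.0.0/12 (7.192.0.0 - 7.207.255.255)
Most specific is 7.192.0.0/12.

7.192.0.0/12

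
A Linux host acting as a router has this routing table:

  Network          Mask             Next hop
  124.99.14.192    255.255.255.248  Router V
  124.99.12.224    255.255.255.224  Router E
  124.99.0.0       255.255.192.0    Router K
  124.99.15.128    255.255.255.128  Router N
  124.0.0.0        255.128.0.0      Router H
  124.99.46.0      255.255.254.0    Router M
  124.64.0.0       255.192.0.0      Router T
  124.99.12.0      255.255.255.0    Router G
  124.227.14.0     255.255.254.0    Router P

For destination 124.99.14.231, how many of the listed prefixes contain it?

3

Prefixes containing 124.99.14.231:
  124.0.0.0/9 (124.0.0.0 - 124.127.255.255)
  124.64.0.0/10 (124.64.0.0 - 124.127.255.255)
  124.99.0.0/18 (124.99.0.0 - 124.99.63.255)
Total matching entries: 3.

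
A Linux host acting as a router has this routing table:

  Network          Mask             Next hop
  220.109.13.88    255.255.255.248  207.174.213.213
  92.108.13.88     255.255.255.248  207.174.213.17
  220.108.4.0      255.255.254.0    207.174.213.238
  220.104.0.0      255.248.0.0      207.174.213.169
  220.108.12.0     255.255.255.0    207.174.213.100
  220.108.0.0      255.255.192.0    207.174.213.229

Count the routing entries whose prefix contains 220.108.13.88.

2

Prefixes containing 220.108.13.88:
  220.104.0.0/13 (220.104.0.0 - 220.111.255.255)
  220.108.0.0/18 (220.108.0.0 - 220.108.63.255)
Total matching entries: 2.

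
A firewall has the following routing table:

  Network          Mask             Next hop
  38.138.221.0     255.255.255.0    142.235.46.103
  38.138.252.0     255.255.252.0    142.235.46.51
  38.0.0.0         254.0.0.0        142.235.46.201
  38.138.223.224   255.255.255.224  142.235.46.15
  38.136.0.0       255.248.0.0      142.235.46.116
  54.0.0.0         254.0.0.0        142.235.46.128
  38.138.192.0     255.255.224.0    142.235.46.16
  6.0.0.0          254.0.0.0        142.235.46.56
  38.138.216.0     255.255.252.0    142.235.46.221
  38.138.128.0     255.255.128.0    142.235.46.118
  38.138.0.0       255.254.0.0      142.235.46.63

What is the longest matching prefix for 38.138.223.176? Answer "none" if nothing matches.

38.138.192.0/19

Entries matching 38.138.223.176:
  38.0.0.0/7 (38.0.0.0 - 39.255.255.255)
  38.136.0.0/13 (38.136.0.0 - 38.143.255.255)
  38.138.0.0/15 (38.138.0.0 - 38.139.255.255)
  38.138.128.0/17 (38.138.128.0 - 38.138.255.255)
  38.138.192.0/19 (38.138.192.0 - 38.138.223.255)
Most specific is 38.138.192.0/19.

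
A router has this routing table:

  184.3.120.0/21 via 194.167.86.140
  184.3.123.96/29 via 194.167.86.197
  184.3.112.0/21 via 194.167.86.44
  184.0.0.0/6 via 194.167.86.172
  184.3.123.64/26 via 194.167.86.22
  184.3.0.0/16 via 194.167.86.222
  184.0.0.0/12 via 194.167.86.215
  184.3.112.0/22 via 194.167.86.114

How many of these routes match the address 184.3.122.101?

Prefixes containing 184.3.122.101:
  184.0.0.0/6 (184.0.0.0 - 187.255.255.255)
  184.0.0.0/12 (184.0.0.0 - 184.15.255.255)
  184.3.0.0/16 (184.3.0.0 - 184.3.255.255)
  184.3.120.0/21 (184.3.120.0 - 184.3.127.255)
Total matching entries: 4.

4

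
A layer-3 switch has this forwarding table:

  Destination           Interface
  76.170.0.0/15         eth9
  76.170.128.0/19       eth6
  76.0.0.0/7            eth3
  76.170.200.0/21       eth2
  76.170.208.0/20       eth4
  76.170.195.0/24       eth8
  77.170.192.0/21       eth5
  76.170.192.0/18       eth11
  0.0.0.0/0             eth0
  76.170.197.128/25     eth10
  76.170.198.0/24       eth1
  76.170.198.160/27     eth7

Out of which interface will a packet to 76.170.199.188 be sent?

eth11

Routes whose prefix contains 76.170.199.188:
  0.0.0.0/0 (default, matches everything) -> eth0
  76.0.0.0/7 (76.0.0.0 - 77.255.255.255) -> eth3
  76.170.0.0/15 (76.170.0.0 - 76.171.255.255) -> eth9
  76.170.192.0/18 (76.170.192.0 - 76.170.255.255) -> eth11
More-specific entries that do NOT match:
  76.170.198.160/27 (76.170.198.160 - 76.170.198.191) does not contain 76.170.199.188
  76.170.197.128/25 (76.170.197.128 - 76.170.197.255) does not contain 76.170.199.188
  76.170.195.0/24 (76.170.195.0 - 76.170.195.255) does not contain 76.170.199.188
  76.170.198.0/24 (76.170.198.0 - 76.170.198.255) does not contain 76.170.199.188
  76.170.200.0/21 (76.170.200.0 - 76.170.207.255) does not contain 76.170.199.188
  77.170.192.0/21 (77.170.192.0 - 77.170.199.255) does not contain 76.170.199.188
  76.170.208.0/20 (76.170.208.0 - 76.170.223.255) does not contain 76.170.199.188
  76.170.128.0/19 (76.170.128.0 - 76.170.159.255) does not contain 76.170.199.188
Longest matching prefix is /18 -> interface eth11.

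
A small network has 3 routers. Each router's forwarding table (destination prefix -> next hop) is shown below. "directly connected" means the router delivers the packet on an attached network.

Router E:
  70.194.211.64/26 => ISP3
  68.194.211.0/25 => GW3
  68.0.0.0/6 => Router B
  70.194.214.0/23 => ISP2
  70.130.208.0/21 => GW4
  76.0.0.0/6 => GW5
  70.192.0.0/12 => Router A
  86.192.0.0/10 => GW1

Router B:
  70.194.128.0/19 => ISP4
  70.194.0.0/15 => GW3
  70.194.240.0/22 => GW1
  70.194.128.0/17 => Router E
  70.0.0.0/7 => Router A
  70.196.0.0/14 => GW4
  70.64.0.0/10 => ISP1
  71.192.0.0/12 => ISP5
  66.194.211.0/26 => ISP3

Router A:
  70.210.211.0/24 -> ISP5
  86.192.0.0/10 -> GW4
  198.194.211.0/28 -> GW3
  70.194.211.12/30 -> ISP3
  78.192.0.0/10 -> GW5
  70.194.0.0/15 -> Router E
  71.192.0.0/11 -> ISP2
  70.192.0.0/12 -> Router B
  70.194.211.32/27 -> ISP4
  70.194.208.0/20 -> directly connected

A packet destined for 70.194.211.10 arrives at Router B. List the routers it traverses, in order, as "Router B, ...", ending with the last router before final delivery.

At Router B: longest match for 70.194.211.10 is 70.194.128.0/17 -> Router E
At Router E: longest match for 70.194.211.10 is 70.192.0.0/12 -> Router A
At Router A: longest match for 70.194.211.10 is 70.194.208.0/20 -> directly connected

Router B, Router E, Router A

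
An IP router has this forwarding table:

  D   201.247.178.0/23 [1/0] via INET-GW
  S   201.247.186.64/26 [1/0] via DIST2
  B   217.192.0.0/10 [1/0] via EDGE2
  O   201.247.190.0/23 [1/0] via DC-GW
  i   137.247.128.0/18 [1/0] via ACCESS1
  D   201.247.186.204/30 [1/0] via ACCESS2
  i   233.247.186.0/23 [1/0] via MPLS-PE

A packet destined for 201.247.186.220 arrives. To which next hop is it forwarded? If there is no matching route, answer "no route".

no route

No entry's prefix contains 201.247.186.220; there is no default route.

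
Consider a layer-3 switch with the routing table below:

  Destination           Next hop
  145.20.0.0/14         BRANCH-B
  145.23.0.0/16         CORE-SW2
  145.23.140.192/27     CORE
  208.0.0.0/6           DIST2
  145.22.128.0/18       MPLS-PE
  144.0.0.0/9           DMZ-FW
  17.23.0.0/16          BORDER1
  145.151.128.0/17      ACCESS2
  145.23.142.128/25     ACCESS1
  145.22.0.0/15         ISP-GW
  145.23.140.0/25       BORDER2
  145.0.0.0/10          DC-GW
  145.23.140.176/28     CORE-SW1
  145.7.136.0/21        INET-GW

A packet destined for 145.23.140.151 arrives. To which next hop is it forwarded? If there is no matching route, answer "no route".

Routes whose prefix contains 145.23.140.151:
  145.0.0.0/10 (145.0.0.0 - 145.63.255.255) -> DC-GW
  145.20.0.0/14 (145.20.0.0 - 145.23.255.255) -> BRANCH-B
  145.22.0.0/15 (145.22.0.0 - 145.23.255.255) -> ISP-GW
  145.23.0.0/16 (145.23.0.0 - 145.23.255.255) -> CORE-SW2
More-specific entries that do NOT match:
  145.23.140.176/28 (145.23.140.176 - 145.23.140.191) does not contain 145.23.140.151
  145.23.140.192/27 (145.23.140.192 - 145.23.140.223) does not contain 145.23.140.151
  145.23.142.128/25 (145.23.142.128 - 145.23.142.255) does not contain 145.23.140.151
  145.23.140.0/25 (145.23.140.0 - 145.23.140.127) does not contain 145.23.140.151
  145.7.136.0/21 (145.7.136.0 - 145.7.143.255) does not contain 145.23.140.151
  145.22.128.0/18 (145.22.128.0 - 145.22.191.255) does not contain 145.23.140.151
  145.151.128.0/17 (145.151.128.0 - 145.151.255.255) does not contain 145.23.140.151
Longest matching prefix is /16 -> next hop CORE-SW2.

CORE-SW2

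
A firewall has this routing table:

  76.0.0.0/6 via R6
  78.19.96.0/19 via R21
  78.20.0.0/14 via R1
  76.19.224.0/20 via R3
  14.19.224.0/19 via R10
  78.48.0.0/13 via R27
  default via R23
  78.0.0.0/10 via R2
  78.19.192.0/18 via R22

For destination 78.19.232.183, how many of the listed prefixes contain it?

4

Prefixes containing 78.19.232.183:
  0.0.0.0/0 (default, matches everything)
  76.0.0.0/6 (76.0.0.0 - 79.255.255.255)
  78.0.0.0/10 (78.0.0.0 - 78.63.255.255)
  78.19.192.0/18 (78.19.192.0 - 78.19.255.255)
Total matching entries: 4.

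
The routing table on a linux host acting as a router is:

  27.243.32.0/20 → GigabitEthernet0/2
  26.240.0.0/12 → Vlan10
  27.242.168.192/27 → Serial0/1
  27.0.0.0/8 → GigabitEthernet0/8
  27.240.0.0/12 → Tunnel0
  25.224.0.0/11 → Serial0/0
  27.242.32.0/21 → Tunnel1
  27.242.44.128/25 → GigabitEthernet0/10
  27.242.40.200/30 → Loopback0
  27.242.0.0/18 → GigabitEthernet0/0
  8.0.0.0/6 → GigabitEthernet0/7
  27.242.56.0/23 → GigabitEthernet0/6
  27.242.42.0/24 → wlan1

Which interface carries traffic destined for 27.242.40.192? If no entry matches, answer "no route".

GigabitEthernet0/0

Routes whose prefix contains 27.242.40.192:
  27.0.0.0/8 (27.0.0.0 - 27.255.255.255) -> GigabitEthernet0/8
  27.240.0.0/12 (27.240.0.0 - 27.255.255.255) -> Tunnel0
  27.242.0.0/18 (27.242.0.0 - 27.242.63.255) -> GigabitEthernet0/0
More-specific entries that do NOT match:
  27.242.40.200/30 (27.242.40.200 - 27.242.40.203) does not contain 27.242.40.192
  27.242.168.192/27 (27.242.168.192 - 27.242.168.223) does not contain 27.242.40.192
  27.242.44.128/25 (27.242.44.128 - 27.242.44.255) does not contain 27.242.40.192
  27.242.42.0/24 (27.242.42.0 - 27.242.42.255) does not contain 27.242.40.192
  27.242.56.0/23 (27.242.56.0 - 27.242.57.255) does not contain 27.242.40.192
  27.242.32.0/21 (27.242.32.0 - 27.242.39.255) does not contain 27.242.40.192
  27.243.32.0/20 (27.243.32.0 - 27.243.47.255) does not contain 27.242.40.192
Longest matching prefix is /18 -> interface GigabitEthernet0/0.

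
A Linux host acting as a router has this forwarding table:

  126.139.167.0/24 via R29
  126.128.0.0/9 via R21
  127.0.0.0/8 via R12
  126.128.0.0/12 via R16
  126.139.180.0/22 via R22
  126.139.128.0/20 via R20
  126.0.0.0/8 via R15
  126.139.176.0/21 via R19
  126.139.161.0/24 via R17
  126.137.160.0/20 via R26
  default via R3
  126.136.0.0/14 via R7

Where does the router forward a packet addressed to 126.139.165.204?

R7

Routes whose prefix contains 126.139.165.204:
  0.0.0.0/0 (default, matches everything) -> R3
  126.0.0.0/8 (126.0.0.0 - 126.255.255.255) -> R15
  126.128.0.0/9 (126.128.0.0 - 126.255.255.255) -> R21
  126.128.0.0/12 (126.128.0.0 - 126.143.255.255) -> R16
  126.136.0.0/14 (126.136.0.0 - 126.139.255.255) -> R7
More-specific entries that do NOT match:
  126.139.167.0/24 (126.139.167.0 - 126.139.167.255) does not contain 126.139.165.204
  126.139.161.0/24 (126.139.161.0 - 126.139.161.255) does not contain 126.139.165.204
  126.139.180.0/22 (126.139.180.0 - 126.139.183.255) does not contain 126.139.165.204
  126.139.176.0/21 (126.139.176.0 - 126.139.183.255) does not contain 126.139.165.204
  126.139.128.0/20 (126.139.128.0 - 126.139.143.255) does not contain 126.139.165.204
  126.137.160.0/20 (126.137.160.0 - 126.137.175.255) does not contain 126.139.165.204
Longest matching prefix is /14 -> next hop R7.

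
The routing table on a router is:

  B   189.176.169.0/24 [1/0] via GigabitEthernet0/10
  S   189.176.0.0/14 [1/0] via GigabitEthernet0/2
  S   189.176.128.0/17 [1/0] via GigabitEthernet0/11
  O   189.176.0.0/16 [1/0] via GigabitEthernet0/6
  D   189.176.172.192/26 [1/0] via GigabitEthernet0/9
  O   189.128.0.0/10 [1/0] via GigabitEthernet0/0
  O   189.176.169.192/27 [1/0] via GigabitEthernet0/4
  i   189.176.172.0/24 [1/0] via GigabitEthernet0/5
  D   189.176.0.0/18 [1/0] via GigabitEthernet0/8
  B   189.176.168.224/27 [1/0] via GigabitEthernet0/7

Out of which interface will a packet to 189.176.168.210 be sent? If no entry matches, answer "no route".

Routes whose prefix contains 189.176.168.210:
  189.128.0.0/10 (189.128.0.0 - 189.191.255.255) -> GigabitEthernet0/0
  189.176.0.0/14 (189.176.0.0 - 189.179.255.255) -> GigabitEthernet0/2
  189.176.0.0/16 (189.176.0.0 - 189.176.255.255) -> GigabitEthernet0/6
  189.176.128.0/17 (189.176.128.0 - 189.176.255.255) -> GigabitEthernet0/11
More-specific entries that do NOT match:
  189.176.169.192/27 (189.176.169.192 - 189.176.169.223) does not contain 189.176.168.210
  189.176.168.224/27 (189.176.168.224 - 189.176.168.255) does not contain 189.176.168.210
  189.176.172.192/26 (189.176.172.192 - 189.176.172.255) does not contain 189.176.168.210
  189.176.169.0/24 (189.176.169.0 - 189.176.169.255) does not contain 189.176.168.210
  189.176.172.0/24 (189.176.172.0 - 189.176.172.255) does not contain 189.176.168.210
  189.176.0.0/18 (189.176.0.0 - 189.176.63.255) does not contain 189.176.168.210
Longest matching prefix is /17 -> interface GigabitEthernet0/11.

GigabitEthernet0/11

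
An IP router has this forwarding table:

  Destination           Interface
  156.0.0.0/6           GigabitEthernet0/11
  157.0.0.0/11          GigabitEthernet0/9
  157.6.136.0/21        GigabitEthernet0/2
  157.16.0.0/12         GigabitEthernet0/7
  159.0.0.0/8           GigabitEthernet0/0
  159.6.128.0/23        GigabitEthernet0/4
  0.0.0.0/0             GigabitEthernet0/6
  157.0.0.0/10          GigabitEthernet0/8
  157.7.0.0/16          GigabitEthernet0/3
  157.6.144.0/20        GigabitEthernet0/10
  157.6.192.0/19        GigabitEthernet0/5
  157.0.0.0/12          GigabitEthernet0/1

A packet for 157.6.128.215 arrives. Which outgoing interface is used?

GigabitEthernet0/1

Routes whose prefix contains 157.6.128.215:
  0.0.0.0/0 (default, matches everything) -> GigabitEthernet0/6
  156.0.0.0/6 (156.0.0.0 - 159.255.255.255) -> GigabitEthernet0/11
  157.0.0.0/10 (157.0.0.0 - 157.63.255.255) -> GigabitEthernet0/8
  157.0.0.0/11 (157.0.0.0 - 157.31.255.255) -> GigabitEthernet0/9
  157.0.0.0/12 (157.0.0.0 - 157.15.255.255) -> GigabitEthernet0/1
More-specific entries that do NOT match:
  159.6.128.0/23 (159.6.128.0 - 159.6.129.255) does not contain 157.6.128.215
  157.6.136.0/21 (157.6.136.0 - 157.6.143.255) does not contain 157.6.128.215
  157.6.144.0/20 (157.6.144.0 - 157.6.159.255) does not contain 157.6.128.215
  157.6.192.0/19 (157.6.192.0 - 157.6.223.255) does not contain 157.6.128.215
  157.7.0.0/16 (157.7.0.0 - 157.7.255.255) does not contain 157.6.128.215
Longest matching prefix is /12 -> interface GigabitEthernet0/1.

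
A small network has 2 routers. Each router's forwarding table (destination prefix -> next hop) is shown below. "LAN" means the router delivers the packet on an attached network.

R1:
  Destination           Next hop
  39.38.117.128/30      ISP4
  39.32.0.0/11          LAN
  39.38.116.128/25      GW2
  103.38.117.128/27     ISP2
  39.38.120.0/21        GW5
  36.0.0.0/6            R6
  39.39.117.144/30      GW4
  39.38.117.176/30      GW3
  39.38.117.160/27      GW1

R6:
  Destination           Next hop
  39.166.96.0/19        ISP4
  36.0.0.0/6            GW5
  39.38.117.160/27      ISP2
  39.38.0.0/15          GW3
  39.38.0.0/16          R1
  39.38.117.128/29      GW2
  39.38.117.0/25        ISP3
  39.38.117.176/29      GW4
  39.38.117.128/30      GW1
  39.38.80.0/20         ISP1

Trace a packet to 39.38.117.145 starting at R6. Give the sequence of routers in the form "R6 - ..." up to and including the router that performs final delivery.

At R6: longest match for 39.38.117.145 is 39.38.0.0/16 -> R1
At R1: longest match for 39.38.117.145 is 39.32.0.0/11 -> LAN

R6 - R1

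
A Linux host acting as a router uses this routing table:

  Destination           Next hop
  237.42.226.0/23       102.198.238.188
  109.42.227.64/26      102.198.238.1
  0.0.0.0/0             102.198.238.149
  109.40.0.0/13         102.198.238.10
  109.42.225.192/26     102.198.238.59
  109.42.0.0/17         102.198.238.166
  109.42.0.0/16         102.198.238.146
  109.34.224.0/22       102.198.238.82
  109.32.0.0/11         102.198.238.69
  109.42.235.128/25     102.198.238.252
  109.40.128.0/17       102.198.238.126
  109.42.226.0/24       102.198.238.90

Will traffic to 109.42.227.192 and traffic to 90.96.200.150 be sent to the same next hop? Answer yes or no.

no

109.42.227.192: longest match 109.42.0.0/16 -> 102.198.238.146
90.96.200.150: longest match 0.0.0.0/0 -> 102.198.238.149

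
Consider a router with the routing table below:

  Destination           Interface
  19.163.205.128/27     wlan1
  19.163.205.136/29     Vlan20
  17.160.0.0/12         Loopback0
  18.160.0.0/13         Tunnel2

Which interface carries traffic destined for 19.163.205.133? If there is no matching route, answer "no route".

wlan1

Routes whose prefix contains 19.163.205.133:
  19.163.205.128/27 (19.163.205.128 - 19.163.205.159) -> wlan1
More-specific entries that do NOT match:
  19.163.205.136/29 (19.163.205.136 - 19.163.205.143) does not contain 19.163.205.133
Longest matching prefix is /27 -> interface wlan1.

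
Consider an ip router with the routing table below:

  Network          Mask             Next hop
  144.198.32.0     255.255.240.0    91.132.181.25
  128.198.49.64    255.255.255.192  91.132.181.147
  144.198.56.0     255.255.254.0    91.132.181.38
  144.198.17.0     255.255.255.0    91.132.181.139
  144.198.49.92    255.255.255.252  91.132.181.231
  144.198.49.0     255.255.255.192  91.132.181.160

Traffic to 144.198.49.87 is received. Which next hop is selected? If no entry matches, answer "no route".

No entry's prefix contains 144.198.49.87; there is no default route.

no route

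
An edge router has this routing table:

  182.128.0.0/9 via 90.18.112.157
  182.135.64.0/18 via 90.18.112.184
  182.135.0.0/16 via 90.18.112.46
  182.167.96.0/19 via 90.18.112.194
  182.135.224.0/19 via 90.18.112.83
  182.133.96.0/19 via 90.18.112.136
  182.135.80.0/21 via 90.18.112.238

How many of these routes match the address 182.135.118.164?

Prefixes containing 182.135.118.164:
  182.128.0.0/9 (182.128.0.0 - 182.255.255.255)
  182.135.0.0/16 (182.135.0.0 - 182.135.255.255)
  182.135.64.0/18 (182.135.64.0 - 182.135.127.255)
Total matching entries: 3.

3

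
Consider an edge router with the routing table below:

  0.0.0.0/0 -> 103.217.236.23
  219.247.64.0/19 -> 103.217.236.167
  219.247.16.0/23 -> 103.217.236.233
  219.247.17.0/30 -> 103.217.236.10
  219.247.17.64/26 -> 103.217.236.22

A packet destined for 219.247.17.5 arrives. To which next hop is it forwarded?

Routes whose prefix contains 219.247.17.5:
  0.0.0.0/0 (default, matches everything) -> 103.217.236.23
  219.247.16.0/23 (219.247.16.0 - 219.247.17.255) -> 103.217.236.233
More-specific entries that do NOT match:
  219.247.17.0/30 (219.247.17.0 - 219.247.17.3) does not contain 219.247.17.5
  219.247.17.64/26 (219.247.17.64 - 219.247.17.127) does not contain 219.247.17.5
Longest matching prefix is /23 -> next hop 103.217.236.233.

103.217.236.233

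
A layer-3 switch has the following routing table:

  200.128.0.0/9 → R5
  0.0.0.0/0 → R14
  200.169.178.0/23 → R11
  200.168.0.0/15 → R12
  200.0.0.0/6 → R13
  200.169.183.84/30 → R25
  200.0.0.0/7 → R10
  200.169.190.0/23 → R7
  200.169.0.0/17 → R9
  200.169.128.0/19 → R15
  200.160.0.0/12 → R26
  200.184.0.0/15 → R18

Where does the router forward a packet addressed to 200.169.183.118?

R12

Routes whose prefix contains 200.169.183.118:
  0.0.0.0/0 (default, matches everything) -> R14
  200.0.0.0/6 (200.0.0.0 - 203.255.255.255) -> R13
  200.0.0.0/7 (200.0.0.0 - 201.255.255.255) -> R10
  200.128.0.0/9 (200.128.0.0 - 200.255.255.255) -> R5
  200.160.0.0/12 (200.160.0.0 - 200.175.255.255) -> R26
  200.168.0.0/15 (200.168.0.0 - 200.169.255.255) -> R12
More-specific entries that do NOT match:
  200.169.183.84/30 (200.169.183.84 - 200.169.183.87) does not contain 200.169.183.118
  200.169.178.0/23 (200.169.178.0 - 200.169.179.255) does not contain 200.169.183.118
  200.169.190.0/23 (200.169.190.0 - 200.169.191.255) does not contain 200.169.183.118
  200.169.128.0/19 (200.169.128.0 - 200.169.159.255) does not contain 200.169.183.118
  200.169.0.0/17 (200.169.0.0 - 200.169.127.255) does not contain 200.169.183.118
Longest matching prefix is /15 -> next hop R12.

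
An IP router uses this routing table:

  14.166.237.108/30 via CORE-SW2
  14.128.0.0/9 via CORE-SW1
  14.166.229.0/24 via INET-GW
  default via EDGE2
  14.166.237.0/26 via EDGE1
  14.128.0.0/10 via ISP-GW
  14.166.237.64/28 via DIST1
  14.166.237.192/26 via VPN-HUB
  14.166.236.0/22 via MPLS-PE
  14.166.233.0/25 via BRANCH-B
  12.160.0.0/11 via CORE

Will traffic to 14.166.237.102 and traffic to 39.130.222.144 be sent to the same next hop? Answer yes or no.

no

14.166.237.102: longest match 14.166.236.0/22 -> MPLS-PE
39.130.222.144: longest match 0.0.0.0/0 -> EDGE2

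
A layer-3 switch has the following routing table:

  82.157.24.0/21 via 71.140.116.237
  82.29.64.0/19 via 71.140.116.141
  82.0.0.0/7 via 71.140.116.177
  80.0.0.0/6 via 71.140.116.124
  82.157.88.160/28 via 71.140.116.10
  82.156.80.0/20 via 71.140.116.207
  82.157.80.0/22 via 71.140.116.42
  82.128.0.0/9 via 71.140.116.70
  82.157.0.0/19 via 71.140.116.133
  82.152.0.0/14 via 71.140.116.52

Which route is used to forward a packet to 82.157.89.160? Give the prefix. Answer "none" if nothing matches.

82.128.0.0/9

Entries matching 82.157.89.160:
  80.0.0.0/6 (80.0.0.0 - 83.255.255.255)
  82.0.0.0/7 (82.0.0.0 - 83.255.255.255)
  82.128.0.0/9 (82.128.0.0 - 82.255.255.255)
Most specific is 82.128.0.0/9.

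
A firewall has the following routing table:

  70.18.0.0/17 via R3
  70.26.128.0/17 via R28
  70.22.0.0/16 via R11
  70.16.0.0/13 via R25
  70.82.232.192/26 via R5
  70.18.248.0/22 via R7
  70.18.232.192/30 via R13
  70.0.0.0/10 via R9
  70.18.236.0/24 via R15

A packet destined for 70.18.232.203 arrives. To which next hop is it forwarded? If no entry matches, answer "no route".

R25

Routes whose prefix contains 70.18.232.203:
  70.0.0.0/10 (70.0.0.0 - 70.63.255.255) -> R9
  70.16.0.0/13 (70.16.0.0 - 70.23.255.255) -> R25
More-specific entries that do NOT match:
  70.18.232.192/30 (70.18.232.192 - 70.18.232.195) does not contain 70.18.232.203
  70.82.232.192/26 (70.82.232.192 - 70.82.232.255) does not contain 70.18.232.203
  70.18.236.0/24 (70.18.236.0 - 70.18.236.255) does not contain 70.18.232.203
  70.18.248.0/22 (70.18.248.0 - 70.18.251.255) does not contain 70.18.232.203
  70.18.0.0/17 (70.18.0.0 - 70.18.127.255) does not contain 70.18.232.203
  70.26.128.0/17 (70.26.128.0 - 70.26.255.255) does not contain 70.18.232.203
  70.22.0.0/16 (70.22.0.0 - 70.22.255.255) does not contain 70.18.232.203
Longest matching prefix is /13 -> next hop R25.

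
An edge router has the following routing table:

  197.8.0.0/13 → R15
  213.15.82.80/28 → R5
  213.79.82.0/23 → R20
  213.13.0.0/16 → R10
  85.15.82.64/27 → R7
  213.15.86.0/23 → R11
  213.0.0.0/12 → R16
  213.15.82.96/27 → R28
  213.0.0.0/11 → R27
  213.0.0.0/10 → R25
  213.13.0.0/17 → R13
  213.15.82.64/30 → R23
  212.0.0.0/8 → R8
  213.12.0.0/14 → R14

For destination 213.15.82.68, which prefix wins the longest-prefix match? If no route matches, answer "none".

Entries matching 213.15.82.68:
  213.0.0.0/10 (213.0.0.0 - 213.63.255.255)
  213.0.0.0/11 (213.0.0.0 - 213.31.255.255)
  213.0.0.0/12 (213.0.0.0 - 213.15.255.255)
  213.12.0.0/14 (213.12.0.0 - 213.15.255.255)
Most specific is 213.12.0.0/14.

213.12.0.0/14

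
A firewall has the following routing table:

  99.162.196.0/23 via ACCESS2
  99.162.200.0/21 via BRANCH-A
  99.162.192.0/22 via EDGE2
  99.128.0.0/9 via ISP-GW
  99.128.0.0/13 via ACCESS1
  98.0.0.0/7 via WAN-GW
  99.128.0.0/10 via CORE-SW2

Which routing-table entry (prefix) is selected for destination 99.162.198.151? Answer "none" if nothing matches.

99.128.0.0/10

Entries matching 99.162.198.151:
  98.0.0.0/7 (98.0.0.0 - 99.255.255.255)
  99.128.0.0/9 (99.128.0.0 - 99.255.255.255)
  99.128.0.0/10 (99.128.0.0 - 99.191.255.255)
Most specific is 99.128.0.0/10.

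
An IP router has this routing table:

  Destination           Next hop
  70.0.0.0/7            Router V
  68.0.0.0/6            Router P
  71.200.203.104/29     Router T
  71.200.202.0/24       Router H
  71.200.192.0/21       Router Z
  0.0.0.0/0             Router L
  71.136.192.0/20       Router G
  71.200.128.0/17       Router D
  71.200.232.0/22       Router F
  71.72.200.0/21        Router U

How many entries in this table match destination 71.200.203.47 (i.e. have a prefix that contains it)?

4

Prefixes containing 71.200.203.47:
  0.0.0.0/0 (default, matches everything)
  68.0.0.0/6 (68.0.0.0 - 71.255.255.255)
  70.0.0.0/7 (70.0.0.0 - 71.255.255.255)
  71.200.128.0/17 (71.200.128.0 - 71.200.255.255)
Total matching entries: 4.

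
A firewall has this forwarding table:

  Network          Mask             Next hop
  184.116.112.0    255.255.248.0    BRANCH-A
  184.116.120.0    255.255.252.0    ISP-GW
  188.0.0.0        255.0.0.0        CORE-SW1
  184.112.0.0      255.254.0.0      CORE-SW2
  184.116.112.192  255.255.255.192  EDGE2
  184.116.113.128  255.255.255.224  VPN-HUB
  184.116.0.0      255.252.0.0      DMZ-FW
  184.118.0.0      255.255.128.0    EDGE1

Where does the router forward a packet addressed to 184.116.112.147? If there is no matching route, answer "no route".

Routes whose prefix contains 184.116.112.147:
  184.116.0.0/14 (184.116.0.0 - 184.119.255.255) -> DMZ-FW
  184.116.112.0/21 (184.116.112.0 - 184.116.119.255) -> BRANCH-A
More-specific entries that do NOT match:
  184.116.113.128/27 (184.116.113.128 - 184.116.113.159) does not contain 184.116.112.147
  184.116.112.192/26 (184.116.112.192 - 184.116.112.255) does not contain 184.116.112.147
  184.116.120.0/22 (184.116.120.0 - 184.116.123.255) does not contain 184.116.112.147
Longest matching prefix is /21 -> next hop BRANCH-A.

BRANCH-A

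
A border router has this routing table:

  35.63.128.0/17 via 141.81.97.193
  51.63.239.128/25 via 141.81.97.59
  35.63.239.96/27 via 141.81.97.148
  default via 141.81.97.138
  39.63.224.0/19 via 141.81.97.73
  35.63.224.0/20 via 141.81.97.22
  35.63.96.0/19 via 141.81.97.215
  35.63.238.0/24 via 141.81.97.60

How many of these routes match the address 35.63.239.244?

Prefixes containing 35.63.239.244:
  0.0.0.0/0 (default, matches everything)
  35.63.128.0/17 (35.63.128.0 - 35.63.255.255)
  35.63.224.0/20 (35.63.224.0 - 35.63.239.255)
Total matching entries: 3.

3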